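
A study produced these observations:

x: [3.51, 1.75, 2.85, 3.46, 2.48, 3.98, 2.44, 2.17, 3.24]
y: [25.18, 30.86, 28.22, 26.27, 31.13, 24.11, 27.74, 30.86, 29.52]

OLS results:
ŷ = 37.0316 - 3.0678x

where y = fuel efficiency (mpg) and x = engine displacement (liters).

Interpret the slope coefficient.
For each additional liter of engine displacement, predicted fuel efficiency decreases by approximately 3.0678 mpg.

β₁ = -3.0678 is the change in predicted fuel efficiency (mpg) per additional liter of engine displacement.

Interpretation:
- Engine displacement up by 1 liter → predicted fuel efficiency decreases by 3.0678 mpg
- The effect is assumed constant over the observed range of x (linearity)

(β₀ = 37.0316 is the fitted value at x = 0 and is not part of the slope interpretation.)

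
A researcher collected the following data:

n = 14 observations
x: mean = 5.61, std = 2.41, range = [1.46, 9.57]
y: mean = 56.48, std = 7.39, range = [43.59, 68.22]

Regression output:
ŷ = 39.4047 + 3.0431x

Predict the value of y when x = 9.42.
ŷ = 68.0707

Plug x = 9.42 into the fitted line:

ŷ = 39.4047 + 3.0431 × 9.42
ŷ = 39.4047 + 28.6660
ŷ = 68.0707

This is the fitted mean response at that x — an individual observation would come with a wider prediction interval.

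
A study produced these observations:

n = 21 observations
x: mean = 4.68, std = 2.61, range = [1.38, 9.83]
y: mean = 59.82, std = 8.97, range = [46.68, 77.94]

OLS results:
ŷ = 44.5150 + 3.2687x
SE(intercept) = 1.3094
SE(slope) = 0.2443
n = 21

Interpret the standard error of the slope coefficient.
The slope 3.2687 is pinned down to within about ±0.2443 (one SE) by these data — relative uncertainty 7.5%, i.e. precise.

SE(β̂₁) = 0.2443 says: if we drew many samples of n = 21 from the same population and refit each time, the fitted slopes would scatter with a standard deviation of roughly 0.2443 around the true β₁.

Relative precision:
- SE / |β̂₁| = 0.2443 / 3.2687 = 7.5%
- Rule of thumb (under 20%: precise; 20% to under 50%: moderately precise; 50% or more: imprecise) → precise

Link to the t-test: t = β̂₁ / SE(β̂₁) = 3.2687 / 0.2443 = 13.3799, the statistic for H₀: β₁ = 0.

What drives SE(β̂₁): larger n (here n = 21) → smaller SE; more residual scatter → larger SE; wider spread of x values → smaller SE.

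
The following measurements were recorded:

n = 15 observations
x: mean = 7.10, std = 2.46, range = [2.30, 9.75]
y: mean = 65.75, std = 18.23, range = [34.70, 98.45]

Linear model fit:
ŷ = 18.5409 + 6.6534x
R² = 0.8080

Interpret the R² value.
About 80.80% of the variability in y is accounted for by the regression on x (R² = 0.8080) — a strong linear fit.

R² = 1 − SS_res/SS_tot compares the residual scatter to the total scatter of y about its mean.

Here R² = 0.8080:
- Explained: 80.80% of the variation in y
- Unexplained (residual): 100% − 80.80% = 19.20%
- Rule of thumb (below 0.3 weak; 0.3 to below 0.7 moderate; 0.7 and above strong) → strong

Note: R² never decreases when predictors are added, so it should not be used alone to compare models of different size.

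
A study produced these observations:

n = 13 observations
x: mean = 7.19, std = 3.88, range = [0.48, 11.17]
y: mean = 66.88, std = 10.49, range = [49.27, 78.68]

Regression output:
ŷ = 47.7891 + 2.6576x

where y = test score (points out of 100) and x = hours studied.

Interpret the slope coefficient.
For each additional hour of study time, predicted test score increases by approximately 2.6576 points.

The slope β₁ = 2.6576 gives the rate at which the fitted test score changes with study time.

Interpretation:
- Study time up by 1 hour → predicted test score increases by 2.6576 points
- The effect is assumed constant over the observed range of x (linearity)

The intercept β₀ = 47.7891 is the predicted test score when study time = 0.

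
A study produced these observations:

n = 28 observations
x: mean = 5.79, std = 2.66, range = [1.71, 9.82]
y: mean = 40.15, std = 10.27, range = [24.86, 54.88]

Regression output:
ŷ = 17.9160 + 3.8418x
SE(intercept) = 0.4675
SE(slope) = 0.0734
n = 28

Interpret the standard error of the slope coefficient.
The slope 3.8418 is pinned down to within about ±0.0734 (one SE) by these data — relative uncertainty 1.9%, i.e. precise.

SE(β̂₁) = s / √Sxx, where s is the residual standard deviation and Sxx = Σ(x − x̄)². It is the yardstick for how far β̂₁ = 3.8418 could plausibly be from the true slope.

Relative precision:
- SE / |β̂₁| = 0.0734 / 3.8418 = 1.9%
- Rule of thumb (under 20%: precise; 20% to under 50%: moderately precise; 50% or more: imprecise) → precise

Link to the t-test: t = β̂₁ / SE(β̂₁) = 3.8418 / 0.0734 = 52.3406, the statistic for H₀: β₁ = 0.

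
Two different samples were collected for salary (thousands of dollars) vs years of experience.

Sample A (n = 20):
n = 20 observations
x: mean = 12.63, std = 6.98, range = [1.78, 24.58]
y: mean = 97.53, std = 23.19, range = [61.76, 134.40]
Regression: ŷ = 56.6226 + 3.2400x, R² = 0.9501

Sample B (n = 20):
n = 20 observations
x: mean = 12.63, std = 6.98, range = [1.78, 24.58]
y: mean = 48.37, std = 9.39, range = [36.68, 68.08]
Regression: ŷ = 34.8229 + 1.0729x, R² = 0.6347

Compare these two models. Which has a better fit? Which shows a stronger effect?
Model A has the better fit (R² = 0.9501 vs 0.6347). Model A shows the stronger effect (|β₁| = 3.2400 vs 1.0729).

Model Comparison:

Fit — compare R²:
- Model A: R² = 0.9501 → 95.01% of variance in salary explained
- Model B: R² = 0.6347 → 63.47% of variance in salary explained
- 0.9501 > 0.6347 → Model A has the better fit

Which has the larger per-year effect? (|β₁|)
- Model A: β₁ = 3.2400 → predicted salary rises 3.2400 thousand dollars per additional year of experience
- Model B: β₁ = 1.0729 → predicted salary rises 1.0729 thousand dollars per additional year of experience
- |3.2400| > |1.0729| → Model A shows the stronger marginal effect

Notes:
- A better fit (higher R²) doesn't necessarily mean a more important relationship.
- R² measures how tightly points cluster around the line; β₁ measures how steep the line is — they answer different questions.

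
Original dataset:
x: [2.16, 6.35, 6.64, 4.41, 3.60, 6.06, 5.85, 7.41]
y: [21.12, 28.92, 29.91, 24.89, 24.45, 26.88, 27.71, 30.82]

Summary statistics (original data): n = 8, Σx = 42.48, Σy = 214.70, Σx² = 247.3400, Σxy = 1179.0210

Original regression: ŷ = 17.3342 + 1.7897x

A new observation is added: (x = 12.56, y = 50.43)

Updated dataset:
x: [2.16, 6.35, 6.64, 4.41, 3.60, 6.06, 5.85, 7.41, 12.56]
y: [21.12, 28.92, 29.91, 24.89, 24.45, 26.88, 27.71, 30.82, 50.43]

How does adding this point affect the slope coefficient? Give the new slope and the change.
Adding the point moves β₁ from 1.7897 to 2.7887, i.e. it increases by 0.9990 (+55.8%).

The new point has HIGH LEVERAGE: x = 12.56 is far from the original mean x̄ = 42.48/8 ≈ 5.31 (original range [2.16, 7.41]).

Step 1: Update the sums with the new point (n goes from 8 to 9)
Σx  = 42.48 + 12.56 = 55.04
Σy  = 214.70 + 50.43 = 265.13
Σx² = 247.3400 + 12.56² = 247.3400 + 157.7536 = 405.0936
Σxy = 1179.0210 + 12.56×50.43 = 1179.0210 + 633.4008 = 1812.4218

Step 2: Recompute the slope with b₁ = (nΣxy − ΣxΣy) / (nΣx² − (Σx)²)
Numerator   = 9×1812.4218 − 55.04×265.13 = 16311.7962 − 14592.7552 = 1719.0410
Denominator = 9×405.0936 − 55.04² = 3645.8424 − 3029.4016 = 616.4408
b₁(new) = 1719.0410 / 616.4408 = 2.7887

(Same formula on the original sums: (8×1179.0210 − 42.48×214.70) / (8×247.3400 − 42.48²) = 311.7120 / 174.1696 = 1.7897, matching the given fit.)

Step 3: Change in slope
Δβ₁ = 2.7887 − 1.7897 = +0.9990
Relative change = +0.9990 / 1.7897 × 100% = +55.8%
→ the slope increases when the point is added.

Because the point sits above the extension of the original line at a high-leverage x, it tilts the fit up.
In practice: check such a point for data-entry or measurement error; refit with and without it and report both if conclusions differ.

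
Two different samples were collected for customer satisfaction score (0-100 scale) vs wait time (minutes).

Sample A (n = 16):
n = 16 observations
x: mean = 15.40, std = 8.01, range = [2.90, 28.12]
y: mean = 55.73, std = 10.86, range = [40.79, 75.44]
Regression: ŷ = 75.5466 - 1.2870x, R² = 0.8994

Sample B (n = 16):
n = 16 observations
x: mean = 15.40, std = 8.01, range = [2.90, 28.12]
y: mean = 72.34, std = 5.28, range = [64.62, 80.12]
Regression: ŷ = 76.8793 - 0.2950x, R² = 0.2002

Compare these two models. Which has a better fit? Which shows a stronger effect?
Model A has the better fit (R² = 0.8994 vs 0.2002). Model A shows the stronger effect (|β₁| = 1.2870 vs 0.2950).

Model Comparison:

Fit — compare R²:
- Model A: R² = 0.8994 → 89.94% of variance in satisfaction score explained
- Model B: R² = 0.2002 → 20.02% of variance in satisfaction score explained
- 0.8994 > 0.2002 → Model A has the better fit

Effect size (slope magnitude):
- Model A: β₁ = -1.2870 → predicted satisfaction score falls 1.2870 points per additional minute of wait time
- Model B: β₁ = -0.2950 → predicted satisfaction score falls 0.2950 points per additional minute of wait time
- |-1.2870| > |-0.2950| → Model A shows the stronger marginal effect

Notes:
- A better fit (higher R²) doesn't necessarily mean a more important relationship.
- R² measures how tightly points cluster around the line; β₁ measures how steep the line is — they answer different questions.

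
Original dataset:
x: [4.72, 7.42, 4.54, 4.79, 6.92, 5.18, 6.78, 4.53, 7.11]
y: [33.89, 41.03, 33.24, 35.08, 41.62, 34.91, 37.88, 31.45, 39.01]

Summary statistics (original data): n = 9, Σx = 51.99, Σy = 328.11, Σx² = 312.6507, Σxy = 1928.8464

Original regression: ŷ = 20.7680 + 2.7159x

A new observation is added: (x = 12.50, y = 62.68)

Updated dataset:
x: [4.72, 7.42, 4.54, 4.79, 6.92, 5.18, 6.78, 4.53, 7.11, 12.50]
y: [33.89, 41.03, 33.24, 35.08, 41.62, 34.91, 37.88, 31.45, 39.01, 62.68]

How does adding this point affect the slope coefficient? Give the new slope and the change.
New slope β₁ = 3.6250 versus 2.7159 before: a change of +0.9091 (+33.5%).

The new point has HIGH LEVERAGE: x = 12.50 is far from the original mean x̄ = 51.99/9 ≈ 5.78 (original range [4.53, 7.42]).

Step 1: Update the sums with the new point (n goes from 9 to 10)
Σx  = 51.99 + 12.50 = 64.49
Σy  = 328.11 + 62.68 = 390.79
Σx² = 312.6507 + 12.50² = 312.6507 + 156.2500 = 468.9007
Σxy = 1928.8464 + 12.50×62.68 = 1928.8464 + 783.5000 = 2712.3464

Step 2: Recompute the slope with b₁ = (nΣxy − ΣxΣy) / (nΣx² − (Σx)²)
Numerator   = 10×2712.3464 − 64.49×390.79 = 27123.4640 − 25202.0471 = 1921.4169
Denominator = 10×468.9007 − 64.49² = 4689.0070 − 4158.9601 = 530.0469
b₁(new) = 1921.4169 / 530.0469 = 3.6250

(Same formula on the original sums: (9×1928.8464 − 51.99×328.11) / (9×312.6507 − 51.99²) = 301.1787 / 110.8962 = 2.7159, matching the given fit.)

Step 3: Change in slope
Δβ₁ = 3.6250 − 2.7159 = +0.9091
Relative change = +0.9091 / 2.7159 × 100% = +33.5%
→ the slope increases when the point is added.

A high-leverage point only changes the slope if it is off the original line; here y = 62.68 is above the original trend, so the slope increases.
In practice: examine leverage (hᵢ) and Cook's distance rather than deleting it automatically.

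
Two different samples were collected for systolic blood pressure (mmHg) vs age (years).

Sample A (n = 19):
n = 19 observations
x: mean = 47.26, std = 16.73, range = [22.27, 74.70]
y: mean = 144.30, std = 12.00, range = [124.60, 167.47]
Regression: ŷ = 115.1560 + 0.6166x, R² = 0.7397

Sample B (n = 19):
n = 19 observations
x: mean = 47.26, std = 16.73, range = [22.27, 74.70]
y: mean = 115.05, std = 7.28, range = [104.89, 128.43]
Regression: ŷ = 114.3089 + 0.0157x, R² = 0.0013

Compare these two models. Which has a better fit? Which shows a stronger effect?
Model A has the better fit (R² = 0.7397 vs 0.0013). Model A shows the stronger effect (|β₁| = 0.6166 vs 0.0157).

Model Comparison:

Goodness of fit (R²):
- Model A: R² = 0.7397 → 73.97% of variance in blood pressure explained
- Model B: R² = 0.0013 → 0.13% of variance in blood pressure explained
- 0.7397 > 0.0013 → Model A has the better fit

Strength of effect — compare |β₁|:
- Model A: β₁ = 0.6166 → predicted blood pressure rises 0.6166 mmHg per additional year of age
- Model B: β₁ = 0.0157 → predicted blood pressure rises 0.0157 mmHg per additional year of age
- |0.6166| > |0.0157| → Model A shows the stronger marginal effect

Note: A steeper slope doesn't make a better model if the scatter around the line is large.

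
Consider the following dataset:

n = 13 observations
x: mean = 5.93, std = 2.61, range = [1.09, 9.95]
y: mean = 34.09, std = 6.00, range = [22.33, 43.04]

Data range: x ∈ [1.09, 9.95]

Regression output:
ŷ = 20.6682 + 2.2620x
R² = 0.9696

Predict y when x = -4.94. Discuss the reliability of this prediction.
ŷ = 9.4939, but this is extrapolation (below the data range [1.09, 9.95]) and may be unreliable.

Prediction calculation:
ŷ = 20.6682 + 2.2620 × (-4.94)
ŷ = 9.4939

Reliability:
- Data range: x ∈ [1.09, 9.95]
- Prediction point: x = -4.94 is 6.03 units below the observed range → this is EXTRAPOLATION, not interpolation

Why that matters here:
- The standard error of prediction grows with (x − x̄)², and x = -4.94 is far from x̄ = 5.93
- R² describes fit only over the sampled x values; it says nothing about behaviour beyond them

A defensible statement: 'if the linear trend continued to x = -4.94, y would be about 9.4939' — the premise is untested.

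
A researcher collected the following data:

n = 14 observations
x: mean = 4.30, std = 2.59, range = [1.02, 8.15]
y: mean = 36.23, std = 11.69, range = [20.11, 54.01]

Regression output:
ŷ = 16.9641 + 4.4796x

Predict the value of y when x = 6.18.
ŷ = 44.6480

Plug x = 6.18 into the fitted line:

ŷ = 16.9641 + 4.4796 × 6.18
ŷ = 16.9641 + 27.6839
ŷ = 44.6480

This is a point prediction; actual observations scatter around it by roughly the residual standard deviation.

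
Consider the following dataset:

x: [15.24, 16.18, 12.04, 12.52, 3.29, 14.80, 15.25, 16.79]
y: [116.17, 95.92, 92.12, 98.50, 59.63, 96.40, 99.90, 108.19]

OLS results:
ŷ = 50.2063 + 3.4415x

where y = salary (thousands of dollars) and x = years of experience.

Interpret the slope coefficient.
An increase of one year in experience is associated with a 3.4415 thousand dollars increase in predicted salary.

The slope coefficient β₁ = 3.4415 represents the marginal effect of experience on salary.

Interpretation:
- Experience up by 1 year → predicted salary increases by 3.4415 thousand dollars
- The effect is assumed constant over the observed range of x (linearity)
- The slope describes association in these data, not necessarily a causal effect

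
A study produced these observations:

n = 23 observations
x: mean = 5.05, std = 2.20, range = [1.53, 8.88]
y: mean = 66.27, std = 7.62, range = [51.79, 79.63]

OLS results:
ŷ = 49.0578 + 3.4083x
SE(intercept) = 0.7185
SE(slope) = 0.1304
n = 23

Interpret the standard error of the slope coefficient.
SE(slope) = 0.1304 measures the uncertainty in the estimated slope. The coefficient is estimated precisely (SE/|β̂₁| = 3.8%).

What SE measures:
- The standard error quantifies the sampling variability of the coefficient estimate
- It is the estimated standard deviation of β̂₁ across hypothetical repeated samples of the same size
- Smaller SE → more precise estimate

Relative precision:
- SE / |β̂₁| = 0.1304 / 3.4083 = 3.8%
- Rule of thumb (under 20%: precise; 20% to under 50%: moderately precise; 50% or more: imprecise) → precise

Link to interval estimation: a confidence interval for β₁ is β̂₁ ± t* × 0.1304, so SE sets the half-width per unit of t*.

What drives SE(β̂₁): wider spread of x values → smaller SE; more residual scatter → larger SE; larger n (here n = 23) → smaller SE.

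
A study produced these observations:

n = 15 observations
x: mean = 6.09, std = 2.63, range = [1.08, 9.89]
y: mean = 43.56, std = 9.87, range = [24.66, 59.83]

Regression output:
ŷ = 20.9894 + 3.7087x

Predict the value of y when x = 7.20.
ŷ = 47.6920

To predict y for x = 7.20, substitute into the regression equation:

ŷ = 20.9894 + 3.7087 × 7.20
ŷ = 20.9894 + 26.7026
ŷ = 47.6920

This is a point prediction; actual observations scatter around it by roughly the residual standard deviation.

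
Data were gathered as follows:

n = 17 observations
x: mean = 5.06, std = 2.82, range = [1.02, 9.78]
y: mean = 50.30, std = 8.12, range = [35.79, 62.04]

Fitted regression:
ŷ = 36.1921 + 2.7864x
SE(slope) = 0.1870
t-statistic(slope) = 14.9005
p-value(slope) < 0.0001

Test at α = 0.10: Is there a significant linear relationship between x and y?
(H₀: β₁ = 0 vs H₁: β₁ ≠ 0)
Since p-value < 0.0001 < α = 0.10, reject H₀ — the slope is significantly different from 0.

Hypothesis test for the slope coefficient:

H₀: β₁ = 0 (no linear relationship)
H₁: β₁ ≠ 0 (linear relationship exists)

Test statistic: t = β̂₁ / SE(β̂₁) = 2.7864 / 0.1870 = 14.9005

p < 0.0001: how often a slope estimate this far from 0 (in SE units) would arise by chance if β₁ were truly 0.

Decision rule: reject H₀ if p-value < α.
p-value < 0.0001 < α = 0.10 → reject H₀.

At α = 0.10 the data do provide convincing evidence of a nonzero slope.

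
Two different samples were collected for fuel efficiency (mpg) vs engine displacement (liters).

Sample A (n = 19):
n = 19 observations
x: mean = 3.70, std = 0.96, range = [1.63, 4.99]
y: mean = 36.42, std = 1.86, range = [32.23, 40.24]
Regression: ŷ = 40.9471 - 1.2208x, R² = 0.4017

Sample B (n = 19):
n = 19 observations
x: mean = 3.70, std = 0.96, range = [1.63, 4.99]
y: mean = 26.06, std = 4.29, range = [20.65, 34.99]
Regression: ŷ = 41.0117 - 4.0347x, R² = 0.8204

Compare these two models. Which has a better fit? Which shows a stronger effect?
Model B has the better fit (R² = 0.8204 vs 0.4017). Model B shows the stronger effect (|β₁| = 4.0347 vs 1.2208).

Model Comparison:

Which explains more variance? (R²)
- Model A: R² = 0.4017 → 40.17% of variance in fuel efficiency explained
- Model B: R² = 0.8204 → 82.04% of variance in fuel efficiency explained
- 0.8204 > 0.4017 → Model B has the better fit

Effect size (slope magnitude):
- Model A: β₁ = -1.2208 → predicted fuel efficiency falls 1.2208 mpg per additional liter of engine displacement
- Model B: β₁ = -4.0347 → predicted fuel efficiency falls 4.0347 mpg per additional liter of engine displacement
- |-1.2208| < |-4.0347| → Model B shows the stronger marginal effect

Notes:
- The two samples could reflect different populations, time periods, or measurement quality.
- A steeper slope doesn't make a better model if the scatter around the line is large.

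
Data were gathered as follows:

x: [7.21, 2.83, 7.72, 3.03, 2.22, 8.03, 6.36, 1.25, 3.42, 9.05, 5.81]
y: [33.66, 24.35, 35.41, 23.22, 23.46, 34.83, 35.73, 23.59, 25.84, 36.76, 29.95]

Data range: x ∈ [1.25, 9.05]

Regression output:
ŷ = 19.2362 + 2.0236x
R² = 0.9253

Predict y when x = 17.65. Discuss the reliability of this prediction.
ŷ = 54.9527, but this is extrapolation (above the data range [1.25, 9.05]) and may be unreliable.

Prediction calculation:
ŷ = 19.2362 + 2.0236 × 17.65
ŷ = 54.9527

Reliability:
- Data range: x ∈ [1.25, 9.05]
- Prediction point: x = 17.65 is 8.60 units above the observed range → this is EXTRAPOLATION, not interpolation

Why that matters here:
- There are no observations near this x to validate the fitted line there
- Real relationships often flatten, saturate, or turn nonlinear at extremes
- The linear relationship may not hold outside the observed range

Report the number if required, but flag clearly that it is an extrapolation.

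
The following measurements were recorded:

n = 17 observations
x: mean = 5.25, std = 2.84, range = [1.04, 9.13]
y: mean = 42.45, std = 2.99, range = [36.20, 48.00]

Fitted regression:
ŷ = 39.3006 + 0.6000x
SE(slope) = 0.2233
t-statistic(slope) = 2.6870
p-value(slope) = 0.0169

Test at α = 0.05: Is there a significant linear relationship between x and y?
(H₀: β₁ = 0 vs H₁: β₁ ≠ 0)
Reject H₀: p-value = 0.0169 < α = 0.05. The linear relationship is significant at the 5% level.

Hypothesis test for the slope coefficient:

H₀: β₁ = 0 (no linear relationship)
H₁: β₁ ≠ 0 (linear relationship exists)

Test statistic: t = β̂₁ / SE(β̂₁) = 0.6000 / 0.2233 = 2.6870

With df = 15, the two-sided p-value for |t| = 2.6870 is 0.0169.

Decision rule: reject H₀ if p-value < α.
p-value = 0.0169 < α = 0.05 → reject H₀.

Conclusion: the linear association between x and y is significant at the 5% level.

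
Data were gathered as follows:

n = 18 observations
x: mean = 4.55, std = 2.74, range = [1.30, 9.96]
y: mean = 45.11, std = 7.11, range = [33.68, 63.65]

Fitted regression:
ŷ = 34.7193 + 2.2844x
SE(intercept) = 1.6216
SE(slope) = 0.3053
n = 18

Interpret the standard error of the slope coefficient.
SE(slope) = 0.3053 measures the uncertainty in the estimated slope. The coefficient is estimated precisely (SE/|β̂₁| = 13.4%).

SE(β̂₁) = s / √Sxx, where s is the residual standard deviation and Sxx = Σ(x − x̄)². It is the yardstick for how far β̂₁ = 2.2844 could plausibly be from the true slope.

Relative precision:
- SE / |β̂₁| = 0.3053 / 2.2844 = 13.4%
- Rule of thumb (under 20%: precise; 20% to under 50%: moderately precise; 50% or more: imprecise) → precise

Rough 95% range (±2 SE): 2.2844 ± 0.6106 → (1.6738, 2.8950).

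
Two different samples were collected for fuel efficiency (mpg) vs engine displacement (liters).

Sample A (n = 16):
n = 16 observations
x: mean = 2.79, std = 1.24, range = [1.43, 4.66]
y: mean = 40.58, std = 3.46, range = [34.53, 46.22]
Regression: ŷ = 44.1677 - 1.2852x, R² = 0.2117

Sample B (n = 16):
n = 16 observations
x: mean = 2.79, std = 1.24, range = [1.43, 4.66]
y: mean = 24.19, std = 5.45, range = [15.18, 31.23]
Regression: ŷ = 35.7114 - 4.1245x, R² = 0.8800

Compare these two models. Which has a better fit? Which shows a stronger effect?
Model B has the better fit (R² = 0.8800 vs 0.2117). Model B shows the stronger effect (|β₁| = 4.1245 vs 1.2852).

Model Comparison:

Fit — compare R²:
- Model A: R² = 0.2117 → 21.17% of variance in fuel efficiency explained
- Model B: R² = 0.8800 → 88.00% of variance in fuel efficiency explained
- 0.8800 > 0.2117 → Model B has the better fit

Strength of effect — compare |β₁|:
- Model A: β₁ = -1.2852 → predicted fuel efficiency falls 1.2852 mpg per additional liter of engine displacement
- Model B: β₁ = -4.1245 → predicted fuel efficiency falls 4.1245 mpg per additional liter of engine displacement
- |-1.2852| < |-4.1245| → Model B shows the stronger marginal effect

Notes:
- A steeper slope doesn't make a better model if the scatter around the line is large.
- The two samples could reflect different populations, time periods, or measurement quality.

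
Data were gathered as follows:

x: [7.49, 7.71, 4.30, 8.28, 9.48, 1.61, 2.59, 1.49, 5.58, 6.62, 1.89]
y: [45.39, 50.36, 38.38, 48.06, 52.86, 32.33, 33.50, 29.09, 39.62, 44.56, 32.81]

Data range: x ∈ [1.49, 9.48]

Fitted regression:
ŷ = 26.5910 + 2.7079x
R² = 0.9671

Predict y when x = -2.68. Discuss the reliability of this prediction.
ŷ = 19.3338 (extrapolation — x = -2.68 lies outside [1.49, 9.48], so reliability is low).

Prediction calculation:
ŷ = 26.5910 + 2.7079 × (-2.68)
ŷ = 19.3338

Reliability:
- Data range: x ∈ [1.49, 9.48]
- Prediction point: x = -2.68 is 4.17 units below the observed range → this is EXTRAPOLATION, not interpolation

Why that matters here:
- There are no observations near this x to validate the fitted line there
- Real relationships often flatten, saturate, or turn nonlinear at extremes
- The standard error of prediction grows with (x − x̄)², and x = -2.68 is far from x̄ = 5.19

Report the number if required, but flag clearly that it is an extrapolation.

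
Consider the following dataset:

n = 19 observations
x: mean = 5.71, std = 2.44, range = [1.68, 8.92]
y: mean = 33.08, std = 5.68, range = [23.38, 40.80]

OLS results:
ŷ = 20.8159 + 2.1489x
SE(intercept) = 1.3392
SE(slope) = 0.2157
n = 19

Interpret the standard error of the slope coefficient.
The slope 2.1489 is pinned down to within about ±0.2157 (one SE) by these data — relative uncertainty 10.0%, i.e. precise.

What SE measures:
- The standard error quantifies the sampling variability of the coefficient estimate
- It is the estimated standard deviation of β̂₁ across hypothetical repeated samples of the same size
- Smaller SE → more precise estimate

Relative precision:
- SE / |β̂₁| = 0.2157 / 2.1489 = 10.0%
- Rule of thumb (under 20%: precise; 20% to under 50%: moderately precise; 50% or more: imprecise) → precise

Rough 95% range (±2 SE): 2.1489 ± 0.4314 → (1.7175, 2.5803).

What drives SE(β̂₁): wider spread of x values → smaller SE.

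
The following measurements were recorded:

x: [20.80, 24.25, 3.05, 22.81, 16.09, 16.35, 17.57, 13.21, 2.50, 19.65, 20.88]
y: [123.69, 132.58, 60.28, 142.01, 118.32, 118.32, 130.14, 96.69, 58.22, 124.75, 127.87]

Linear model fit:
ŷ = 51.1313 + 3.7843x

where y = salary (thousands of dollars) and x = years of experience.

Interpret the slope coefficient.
On average, salary is about 3.7843 thousand dollars higher for every extra year of experience.

The slope coefficient β₁ = 3.7843 represents the marginal effect of experience on salary.

Interpretation:
- Experience up by 1 year → predicted salary increases by 3.7843 thousand dollars
- The effect is assumed constant over the observed range of x (linearity)
- The sign (+) gives the direction; the magnitude 3.7843 gives the size of the effect per year

The intercept β₀ = 51.1313 is the predicted salary when experience = 0; since the smallest observed x is 2.50, this is an extrapolation and mainly anchors the line.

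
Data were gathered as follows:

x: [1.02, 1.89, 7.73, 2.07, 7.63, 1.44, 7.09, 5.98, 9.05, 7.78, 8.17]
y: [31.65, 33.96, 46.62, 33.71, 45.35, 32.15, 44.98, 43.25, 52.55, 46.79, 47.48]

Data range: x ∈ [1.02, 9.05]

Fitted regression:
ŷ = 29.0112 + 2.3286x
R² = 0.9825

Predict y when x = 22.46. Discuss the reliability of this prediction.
ŷ = 81.3116, but this is extrapolation (above the data range [1.02, 9.05]) and may be unreliable.

Prediction calculation:
ŷ = 29.0112 + 2.3286 × 22.46
ŷ = 81.3116

Reliability:
- Data range: x ∈ [1.02, 9.05]
- Prediction point: x = 22.46 is 13.41 units above the observed range → this is EXTRAPOLATION, not interpolation

Why that matters here:
- Real relationships often flatten, saturate, or turn nonlinear at extremes
- R² describes fit only over the sampled x values; it says nothing about behaviour beyond them

A defensible statement: 'if the linear trend continued to x = 22.46, y would be about 81.3116' — the premise is untested.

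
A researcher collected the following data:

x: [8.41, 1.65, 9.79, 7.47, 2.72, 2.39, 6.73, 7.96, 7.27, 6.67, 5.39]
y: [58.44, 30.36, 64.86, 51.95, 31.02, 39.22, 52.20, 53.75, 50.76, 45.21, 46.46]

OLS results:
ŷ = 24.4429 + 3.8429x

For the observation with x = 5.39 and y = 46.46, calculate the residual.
Residual = 1.3039

The residual is the difference between the actual value and the predicted value:

Residual = y - ŷ

Step 1: Calculate predicted value
ŷ = 24.4429 + 3.8429 × 5.39
ŷ = 45.1561

Step 2: Calculate residual
Residual = 46.46 - 45.1561
Residual = 1.3039

Interpretation: the model underestimates the actual value by 1.3039 at this point (positive residual → observation lies above the fitted line).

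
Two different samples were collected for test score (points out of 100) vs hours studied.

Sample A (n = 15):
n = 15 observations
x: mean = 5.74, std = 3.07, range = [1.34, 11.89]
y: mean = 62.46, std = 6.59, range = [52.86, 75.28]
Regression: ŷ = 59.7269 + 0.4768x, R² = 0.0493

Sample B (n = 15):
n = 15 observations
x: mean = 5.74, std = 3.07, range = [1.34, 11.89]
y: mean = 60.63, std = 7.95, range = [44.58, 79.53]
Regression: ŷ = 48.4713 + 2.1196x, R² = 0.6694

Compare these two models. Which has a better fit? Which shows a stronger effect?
Model B has the better fit (R² = 0.6694 vs 0.0493). Model B shows the stronger effect (|β₁| = 2.1196 vs 0.4768).

Model Comparison:

Which explains more variance? (R²)
- Model A: R² = 0.0493 → 4.93% of variance in test score explained
- Model B: R² = 0.6694 → 66.94% of variance in test score explained
- 0.6694 > 0.0493 → Model B has the better fit

Which has the larger per-hour effect? (|β₁|)
- Model A: β₁ = 0.4768 → predicted test score rises 0.4768 points per additional hour of study time
- Model B: β₁ = 2.1196 → predicted test score rises 2.1196 points per additional hour of study time
- |0.4768| < |2.1196| → Model B shows the stronger marginal effect

Note: A better fit (higher R²) doesn't necessarily mean a more important relationship.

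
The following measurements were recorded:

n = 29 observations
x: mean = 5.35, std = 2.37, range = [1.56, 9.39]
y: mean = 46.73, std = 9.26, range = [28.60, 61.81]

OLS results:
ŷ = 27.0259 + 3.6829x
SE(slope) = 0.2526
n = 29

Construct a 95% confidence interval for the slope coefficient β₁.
The 95% CI for β₁ is (3.1646, 4.2012)

Confidence interval for the slope:

The 95% CI for β₁ is: β̂₁ ± t*(α/2, n-2) × SE(β̂₁)

Step 1: Find critical t-value
- Confidence level = 0.95
- Degrees of freedom = n - 2 = 29 - 2 = 27
- t*(α/2, 27) = 2.0518

Step 2: Calculate margin of error
Margin = 2.0518 × 0.2526 = 0.5183

Step 3: Construct interval
CI = 3.6829 ± 0.5183
CI = (3.1646, 4.2012)

Interpretation: We are 95% confident that the true slope β₁ lies between 3.1646 and 4.2012.
Since 0 is outside the interval, a two-sided test at α = 0.05 would reject H₀: β₁ = 0.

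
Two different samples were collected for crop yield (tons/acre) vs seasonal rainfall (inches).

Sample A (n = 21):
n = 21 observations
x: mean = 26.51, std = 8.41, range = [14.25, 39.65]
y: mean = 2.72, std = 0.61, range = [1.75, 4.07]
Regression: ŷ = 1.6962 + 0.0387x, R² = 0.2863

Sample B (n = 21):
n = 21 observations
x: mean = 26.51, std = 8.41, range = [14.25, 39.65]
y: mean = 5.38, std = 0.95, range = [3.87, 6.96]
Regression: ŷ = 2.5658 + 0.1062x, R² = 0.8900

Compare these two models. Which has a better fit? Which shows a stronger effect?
Model B has the better fit (R² = 0.8900 vs 0.2863). Model B shows the stronger effect (|β₁| = 0.1062 vs 0.0387).

Model Comparison:

Which explains more variance? (R²)
- Model A: R² = 0.2863 → 28.63% of variance in crop yield explained
- Model B: R² = 0.8900 → 89.00% of variance in crop yield explained
- 0.8900 > 0.2863 → Model B has the better fit

Which has the larger per-inch effect? (|β₁|)
- Model A: β₁ = 0.0387 → predicted crop yield rises 0.0387 tons/acre per additional inch of rainfall
- Model B: β₁ = 0.1062 → predicted crop yield rises 0.1062 tons/acre per additional inch of rainfall
- |0.0387| < |0.1062| → Model B shows the stronger marginal effect

Note: A better fit (higher R²) doesn't necessarily mean a more important relationship.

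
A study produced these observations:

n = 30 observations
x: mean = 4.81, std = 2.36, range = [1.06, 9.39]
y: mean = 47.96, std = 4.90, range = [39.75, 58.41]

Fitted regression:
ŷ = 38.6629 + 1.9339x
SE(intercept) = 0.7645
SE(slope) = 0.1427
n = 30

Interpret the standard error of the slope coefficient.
SE(slope) = 0.1427 measures the uncertainty in the estimated slope. The coefficient is estimated precisely (SE/|β̂₁| = 7.4%).

SE(β̂₁) = s / √Sxx, where s is the residual standard deviation and Sxx = Σ(x − x̄)². It is the yardstick for how far β̂₁ = 1.9339 could plausibly be from the true slope.

Relative precision:
- SE / |β̂₁| = 0.1427 / 1.9339 = 7.4%
- Rule of thumb (under 20%: precise; 20% to under 50%: moderately precise; 50% or more: imprecise) → precise

Link to the t-test: t = β̂₁ / SE(β̂₁) = 1.9339 / 0.1427 = 13.5522, the statistic for H₀: β₁ = 0.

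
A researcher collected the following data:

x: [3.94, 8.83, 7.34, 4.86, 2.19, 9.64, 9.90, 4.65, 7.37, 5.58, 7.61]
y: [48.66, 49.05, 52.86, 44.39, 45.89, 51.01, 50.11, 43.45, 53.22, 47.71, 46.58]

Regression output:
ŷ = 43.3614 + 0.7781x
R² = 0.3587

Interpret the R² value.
R² = 0.3587 means 35.87% of the variation in y is explained by the linear relationship with x. This indicates a moderate fit.

R² (coefficient of determination) measures the proportion of variance in y explained by the regression model.

Here R² = 0.3587:
- Explained: 35.87% of the variation in y
- Unexplained (residual): 100% − 35.87% = 64.13%
- Rule of thumb (below 0.3 weak; 0.3 to below 0.7 moderate; 0.7 and above strong) → moderate

Calculation: R² = 1 − (SS_res / SS_tot), where SS_res is the sum of squared residuals and SS_tot the total sum of squares.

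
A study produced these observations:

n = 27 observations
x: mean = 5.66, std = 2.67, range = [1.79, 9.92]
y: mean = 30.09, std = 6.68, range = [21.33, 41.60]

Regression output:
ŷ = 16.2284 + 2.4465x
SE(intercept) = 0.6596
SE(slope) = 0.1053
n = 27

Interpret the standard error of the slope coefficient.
SE(slope) = 0.1053 measures the uncertainty in the estimated slope. The coefficient is estimated precisely (SE/|β̂₁| = 4.3%).

What SE measures:
- The standard error quantifies the sampling variability of the coefficient estimate
- It is the estimated standard deviation of β̂₁ across hypothetical repeated samples of the same size
- Smaller SE → more precise estimate

Relative precision:
- SE / |β̂₁| = 0.1053 / 2.4465 = 4.3%
- Rule of thumb (under 20%: precise; 20% to under 50%: moderately precise; 50% or more: imprecise) → precise

Rough 95% range (±2 SE): 2.4465 ± 0.2106 → (2.2359, 2.6571).

What drives SE(β̂₁): larger n (here n = 27) → smaller SE.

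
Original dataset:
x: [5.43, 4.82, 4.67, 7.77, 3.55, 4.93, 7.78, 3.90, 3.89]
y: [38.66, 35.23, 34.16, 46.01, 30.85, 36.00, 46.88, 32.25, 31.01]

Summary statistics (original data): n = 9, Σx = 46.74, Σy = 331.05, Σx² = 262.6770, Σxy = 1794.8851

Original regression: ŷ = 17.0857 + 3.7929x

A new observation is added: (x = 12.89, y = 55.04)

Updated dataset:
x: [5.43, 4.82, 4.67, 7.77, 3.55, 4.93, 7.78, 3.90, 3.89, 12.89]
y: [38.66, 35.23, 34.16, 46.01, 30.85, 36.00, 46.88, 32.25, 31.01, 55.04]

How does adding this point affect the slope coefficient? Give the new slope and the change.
New slope β₁ = 2.7588 versus 3.7929 before: a change of -1.0341 (-27.3%).

The new point has HIGH LEVERAGE: x = 12.89 is far from the original mean x̄ = 46.74/9 ≈ 5.19 (original range [3.55, 7.78]).

Step 1: Update the sums with the new point (n goes from 9 to 10)
Σx  = 46.74 + 12.89 = 59.63
Σy  = 331.05 + 55.04 = 386.09
Σx² = 262.6770 + 12.89² = 262.6770 + 166.1521 = 428.8291
Σxy = 1794.8851 + 12.89×55.04 = 1794.8851 + 709.4656 = 2504.3507

Step 2: Recompute the slope with b₁ = (nΣxy − ΣxΣy) / (nΣx² − (Σx)²)
Numerator   = 10×2504.3507 − 59.63×386.09 = 25043.5070 − 23022.5467 = 2020.9603
Denominator = 10×428.8291 − 59.63² = 4288.2910 − 3555.7369 = 732.5541
b₁(new) = 2020.9603 / 732.5541 = 2.7588

(Same formula on the original sums: (9×1794.8851 − 46.74×331.05) / (9×262.6770 − 46.74²) = 680.6889 / 179.4654 = 3.7929, matching the given fit.)

Step 3: Change in slope
Δβ₁ = 2.7588 − 3.7929 = -1.0341
Relative change = -1.0341 / 3.7929 × 100% = -27.3%
→ the slope decreases when the point is added.

A high-leverage point only changes the slope if it is off the original line; here y = 55.04 is below the original trend, so the slope decreases.
In practice: refit with and without it and report both if conclusions differ.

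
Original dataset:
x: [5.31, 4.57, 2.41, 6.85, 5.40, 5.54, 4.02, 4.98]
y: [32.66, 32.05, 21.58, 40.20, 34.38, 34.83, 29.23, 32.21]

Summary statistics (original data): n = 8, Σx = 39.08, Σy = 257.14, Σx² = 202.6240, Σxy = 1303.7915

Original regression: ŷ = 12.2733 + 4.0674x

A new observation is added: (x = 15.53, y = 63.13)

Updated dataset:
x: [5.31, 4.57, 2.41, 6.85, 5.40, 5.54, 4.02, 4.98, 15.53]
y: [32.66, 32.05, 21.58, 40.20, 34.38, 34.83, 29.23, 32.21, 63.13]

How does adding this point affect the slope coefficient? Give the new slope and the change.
The slope changes from 4.0674 to 3.0315 (change of -1.0359, or -25.5%).

x = 15.53 lies well outside the original x-range [2.41, 6.85] (x̄ ≈ 4.89), so this observation has high leverage and can move the slope substantially.

Step 1: Update the sums with the new point (n goes from 8 to 9)
Σx  = 39.08 + 15.53 = 54.61
Σy  = 257.14 + 63.13 = 320.27
Σx² = 202.6240 + 15.53² = 202.6240 + 241.1809 = 443.8049
Σxy = 1303.7915 + 15.53×63.13 = 1303.7915 + 980.4089 = 2284.2004

Step 2: Recompute the slope with b₁ = (nΣxy − ΣxΣy) / (nΣx² − (Σx)²)
Numerator   = 9×2284.2004 − 54.61×320.27 = 20557.8036 − 17489.9447 = 3067.8589
Denominator = 9×443.8049 − 54.61² = 3994.2441 − 2982.2521 = 1011.9920
b₁(new) = 3067.8589 / 1011.9920 = 3.0315

(Same formula on the original sums: (8×1303.7915 − 39.08×257.14) / (8×202.6240 − 39.08²) = 381.3008 / 93.7456 = 4.0674, matching the given fit.)

Step 3: Change in slope
Δβ₁ = 3.0315 − 4.0674 = -1.0359
Relative change = -1.0359 / 4.0674 × 100% = -25.5%
→ the slope decreases when the point is added.

A high-leverage point only changes the slope if it is off the original line; here y = 63.13 is below the original trend, so the slope decreases.
In practice: check such a point for data-entry or measurement error; refit with and without it and report both if conclusions differ.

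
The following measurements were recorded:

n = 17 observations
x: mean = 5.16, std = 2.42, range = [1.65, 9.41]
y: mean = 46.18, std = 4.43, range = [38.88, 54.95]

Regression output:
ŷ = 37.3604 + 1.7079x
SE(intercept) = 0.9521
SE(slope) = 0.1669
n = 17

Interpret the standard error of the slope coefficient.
SE(β̂₁) = 0.1669 is the estimated standard deviation of the slope estimate across repeated samples; relative to β̂₁ = 1.7079 that is 9.8%, a precise estimate.

What SE measures:
- The standard error quantifies the sampling variability of the coefficient estimate
- It is the estimated standard deviation of β̂₁ across hypothetical repeated samples of the same size
- Smaller SE → more precise estimate

Relative precision:
- SE / |β̂₁| = 0.1669 / 1.7079 = 9.8%
- Rule of thumb (under 20%: precise; 20% to under 50%: moderately precise; 50% or more: imprecise) → precise

Link to interval estimation: a confidence interval for β₁ is β̂₁ ± t* × 0.1669, so SE sets the half-width per unit of t*.

What drives SE(β̂₁): larger n (here n = 17) → smaller SE.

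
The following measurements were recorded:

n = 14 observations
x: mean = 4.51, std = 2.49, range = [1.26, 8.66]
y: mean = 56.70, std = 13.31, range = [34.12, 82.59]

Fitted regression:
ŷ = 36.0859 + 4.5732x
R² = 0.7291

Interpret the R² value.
About 72.91% of the variability in y is accounted for by the regression on x (R² = 0.7291) — a strong linear fit.

R² = 1 − SS_res/SS_tot compares the residual scatter to the total scatter of y about its mean.

Here R² = 0.7291:
- Explained: 72.91% of the variation in y
- Unexplained (residual): 100% − 72.91% = 27.09%
- Rule of thumb (below 0.3 weak; 0.3 to below 0.7 moderate; 0.7 and above strong) → strong

Note: R² says nothing about causation, and a high R² does not by itself mean the linear form is appropriate — check the residuals.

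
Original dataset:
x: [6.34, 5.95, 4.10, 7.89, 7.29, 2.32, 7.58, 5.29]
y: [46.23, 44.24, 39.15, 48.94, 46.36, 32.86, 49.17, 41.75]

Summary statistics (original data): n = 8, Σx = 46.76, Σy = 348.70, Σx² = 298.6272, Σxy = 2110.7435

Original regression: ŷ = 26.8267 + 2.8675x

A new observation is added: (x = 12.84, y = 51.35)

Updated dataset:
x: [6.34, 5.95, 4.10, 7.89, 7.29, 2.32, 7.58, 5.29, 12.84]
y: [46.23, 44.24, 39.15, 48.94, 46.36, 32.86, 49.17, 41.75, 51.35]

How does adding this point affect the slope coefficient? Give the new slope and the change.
The slope changes from 2.8675 to 1.7564 (change of -1.1111, or -38.7%).

x = 12.84 lies well outside the original x-range [2.32, 7.89] (x̄ ≈ 5.85), so this observation has high leverage and can move the slope substantially.

Step 1: Update the sums with the new point (n goes from 8 to 9)
Σx  = 46.76 + 12.84 = 59.60
Σy  = 348.70 + 51.35 = 400.05
Σx² = 298.6272 + 12.84² = 298.6272 + 164.8656 = 463.4928
Σxy = 2110.7435 + 12.84×51.35 = 2110.7435 + 659.3340 = 2770.0775

Step 2: Recompute the slope with b₁ = (nΣxy − ΣxΣy) / (nΣx² − (Σx)²)
Numerator   = 9×2770.0775 − 59.60×400.05 = 24930.6975 − 23842.9800 = 1087.7175
Denominator = 9×463.4928 − 59.60² = 4171.4352 − 3552.1600 = 619.2752
b₁(new) = 1087.7175 / 619.2752 = 1.7564

(Same formula on the original sums: (8×2110.7435 − 46.76×348.70) / (8×298.6272 − 46.76²) = 580.7360 / 202.5200 = 2.8675, matching the given fit.)

Step 3: Change in slope
Δβ₁ = 1.7564 − 2.8675 = -1.1111
Relative change = -1.1111 / 2.8675 × 100% = -38.7%
→ the slope decreases when the point is added.

A high-leverage point only changes the slope if it is off the original line; here y = 51.35 is below the original trend, so the slope decreases.
In practice: check such a point for data-entry or measurement error; refit with and without it and report both if conclusions differ.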